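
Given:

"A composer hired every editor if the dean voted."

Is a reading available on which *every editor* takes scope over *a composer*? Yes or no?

*every editor* is a matrix argument; the adjunct is an island but the target quantifier is outside it.
Nothing blocks QR of the lower DP to a position above the higher one, so inverse scope is available.

Yes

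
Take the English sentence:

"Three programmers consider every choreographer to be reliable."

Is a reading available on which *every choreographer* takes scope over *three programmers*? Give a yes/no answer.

Yes

The ECM infinitive is scope-transparent — *every choreographer* is free to raise above *three programmers*.
No island intervenes, so both surface and inverse scope are derivable.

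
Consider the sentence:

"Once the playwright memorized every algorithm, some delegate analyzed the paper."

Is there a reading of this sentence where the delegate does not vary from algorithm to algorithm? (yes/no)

Yes

The described interpretation is the *some delegate* > *every algorithm* scoping.
*some delegate* is a matrix-clause argument and can take scope within the matrix clause over the constituent containing *every algorithm*, so *some delegate* > *every algorithm* needs no island-crossing movement and is available.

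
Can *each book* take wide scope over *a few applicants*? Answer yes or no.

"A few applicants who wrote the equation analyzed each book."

Yes

*each book* is a matrix argument; only *a few applicants* is modified by the relative clause *who wrote the equation*, so the RC island is irrelevant to the target quantifier.
QR within a single clause is free, so the lower quantifier may take scope over the higher one.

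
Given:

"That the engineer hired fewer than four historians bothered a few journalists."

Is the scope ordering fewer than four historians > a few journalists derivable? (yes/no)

The DP *fewer than four historians* is contained in the sentential subject *that the engineer hired fewer than four historians*.
Subjects — clausal subjects included — are islands for extraction, and QR is no exception.
*fewer than four historians* > *a few journalists* would require crossing that boundary, which is illicit.

No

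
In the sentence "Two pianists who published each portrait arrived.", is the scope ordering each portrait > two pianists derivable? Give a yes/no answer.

No

*each portrait* sits inside the relative clause *who published each portrait*.
The relative clause forms an island for QR, so the quantifier is confined to the head noun's restrictor.
*each portrait* > *two pianists* would require crossing that boundary, which is illicit.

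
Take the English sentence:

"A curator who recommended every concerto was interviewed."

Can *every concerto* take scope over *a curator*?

No

*every concerto* sits inside the relative clause *who recommended every concerto*.
A relative clause is a scope island — quantifier raising cannot cross its boundary.
Hence only narrow scope for *every concerto* (under *a curator*) survives.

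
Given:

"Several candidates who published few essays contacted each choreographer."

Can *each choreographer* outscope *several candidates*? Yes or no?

*each choreographer* is a matrix argument; only *several candidates* is modified by the relative clause *who published few essays*, so the RC island is irrelevant to the target quantifier.
Nothing blocks QR of the lower DP to a position above the higher one, so inverse scope is available.

Yes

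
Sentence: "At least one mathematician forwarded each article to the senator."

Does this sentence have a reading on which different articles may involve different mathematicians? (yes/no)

Yes

This is the *each article* > *at least one mathematician* reading.
*each article* and *at least one mathematician* are in the same minimal clause.
No island intervenes, so both surface and inverse scope are derivable.
So *each article* > *at least one mathematician* is among the available readings.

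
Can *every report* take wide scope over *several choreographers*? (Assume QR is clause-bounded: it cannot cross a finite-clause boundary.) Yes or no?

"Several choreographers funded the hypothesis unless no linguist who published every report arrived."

*every report* sits inside the relative clause *who published every report*, which is itself inside the adjunct *unless no linguist who published every report arrived*.
Nested islands: the RC island is itself inside an adjunct island, so wide scope is doubly excluded.
*every report* is confined to the island and cannot take scope over *several choreographers*.

No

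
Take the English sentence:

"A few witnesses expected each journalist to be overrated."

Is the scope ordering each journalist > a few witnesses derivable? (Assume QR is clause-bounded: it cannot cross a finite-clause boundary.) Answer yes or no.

*each journalist* is an ECM subject; ECM complements are not islands, and the embedded quantifier may take matrix scope.
Since no island is crossed, the inverse ordering is licensed alongside surface scope.
Both orderings are possible: *a few witnesses* > *each journalist* and *each journalist* > *a few witnesses*.

Yes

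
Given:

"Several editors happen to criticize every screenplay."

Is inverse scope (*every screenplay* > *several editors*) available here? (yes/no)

Raising constructions are monoclausal for scope purposes; *every screenplay* is not separated from *several editors* by any island.
Since no island is crossed, the inverse ordering is licensed alongside surface scope.
Both orderings are possible: *several editors* > *every screenplay* and *every screenplay* > *several editors*.

Yes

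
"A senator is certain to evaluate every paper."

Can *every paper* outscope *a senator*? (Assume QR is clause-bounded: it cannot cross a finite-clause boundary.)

Yes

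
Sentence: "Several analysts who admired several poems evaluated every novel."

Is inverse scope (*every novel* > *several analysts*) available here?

Yes

Although the sentence contains a relative clause (*who admired several poems*), *every novel* is outside it, in the matrix VP.
Since no island is crossed, the inverse ordering is licensed alongside surface scope.
Both orderings are possible: *several analysts* > *every novel* and *every novel* > *several analysts*.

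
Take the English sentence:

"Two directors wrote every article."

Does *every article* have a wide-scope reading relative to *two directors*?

Both DPs are arguments of the same predicate; there is no clause or island boundary between them.
Clause-internal QR can adjoin the lower DP above the subject, yielding the inverse reading.

Yes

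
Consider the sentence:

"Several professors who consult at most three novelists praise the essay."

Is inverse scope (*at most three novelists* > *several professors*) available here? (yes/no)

*at most three novelists* is embedded in the relative clause *who consult at most three novelists*.
A relative clause is a scope island — quantifier raising cannot cross its boundary.
So *at most three novelists* cannot raise to a position above *several professors*.

No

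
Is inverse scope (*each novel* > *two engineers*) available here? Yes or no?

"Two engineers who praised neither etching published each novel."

The RC *who praised neither etching* is an island, but *each novel* is not inside it — it is the matrix object, a clausemate of *two engineers*.
Ordinary QR to a clause-peripheral position gives the wide-scope LF for the lower DP.

Yes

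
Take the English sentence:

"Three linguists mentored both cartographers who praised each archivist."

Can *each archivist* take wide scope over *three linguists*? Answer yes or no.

*each archivist* sits inside the relative clause *who praised each archivist* modifying *both cartographers*.
A relative clause is a scope island — quantifier raising cannot cross its boundary.
The inverse ordering *each archivist* > *three linguists* is therefore underivable.

No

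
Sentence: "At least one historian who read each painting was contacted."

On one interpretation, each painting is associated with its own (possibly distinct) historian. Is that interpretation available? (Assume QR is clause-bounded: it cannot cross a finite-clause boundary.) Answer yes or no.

No

The paraphrase describes the scope ordering *each painting* > *at least one historian*.
*each painting* occurs within the relative clause *who read each painting*.
Quantifiers inside a relative clause are trapped there; the RC boundary blocks QR.
There is no licit LF on which *each painting* c-commands *at least one historian*.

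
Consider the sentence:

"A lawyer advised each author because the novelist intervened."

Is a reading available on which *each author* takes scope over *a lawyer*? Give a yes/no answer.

Yes

The adjunct clause does not contain *each author*, which is the matrix object.
Since no island is crossed, the inverse ordering is licensed alongside surface scope.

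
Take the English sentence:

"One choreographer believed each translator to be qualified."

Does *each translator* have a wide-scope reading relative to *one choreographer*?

Yes

*each translator* is the subject of an ECM infinitive — the infinitival complement of an ECM verb is not a scope island, so *each translator* can raise into the matrix clause.
No island intervenes, so both surface and inverse scope are derivable.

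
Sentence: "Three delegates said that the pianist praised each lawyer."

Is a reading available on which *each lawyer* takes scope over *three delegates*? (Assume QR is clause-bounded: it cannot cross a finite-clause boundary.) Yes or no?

No

Structurally, *each lawyer* is inside the finite complement clause *that the pianist praised each lawyer*.
Given the clause-boundedness assumption, QR cannot cross the finite CP into the matrix.
So *each lawyer* cannot raise to a position above *three delegates*.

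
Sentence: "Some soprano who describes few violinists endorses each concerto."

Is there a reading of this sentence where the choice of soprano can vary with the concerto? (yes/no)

That reading corresponds to *each concerto* > *some soprano*.
*each concerto* sits in the matrix clause, not in the relative clause on *some soprano*.
QR within a single clause is free, so the lower quantifier may take scope over the higher one.

Yes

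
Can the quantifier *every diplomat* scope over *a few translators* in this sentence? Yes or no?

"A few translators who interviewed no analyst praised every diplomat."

Yes

The relative clause *who interviewed no analyst* modifies *a few translators*, but *every diplomat* is not inside that relative clause — it is an argument of the matrix verb.
No island intervenes, so both surface and inverse scope are derivable.
The sentence is scopally ambiguous between *a few translators* > *every diplomat* and *every diplomat* > *a few translators*.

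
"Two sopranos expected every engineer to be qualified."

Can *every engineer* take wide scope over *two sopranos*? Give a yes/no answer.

*every engineer* is the subject of an ECM infinitive — the infinitival complement of an ECM verb is not a scope island, so *every engineer* can raise into the matrix clause.
Clause-internal QR can adjoin the lower DP above the subject, yielding the inverse reading.
So *every engineer* > *two sopranos* is among the available readings.

Yes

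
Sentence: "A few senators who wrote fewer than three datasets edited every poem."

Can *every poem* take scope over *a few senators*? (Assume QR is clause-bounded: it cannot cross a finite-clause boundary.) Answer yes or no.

Yes

*every poem* sits in the matrix clause, not in the relative clause on *a few senators*.
Since no island is crossed, the inverse ordering is licensed alongside surface scope.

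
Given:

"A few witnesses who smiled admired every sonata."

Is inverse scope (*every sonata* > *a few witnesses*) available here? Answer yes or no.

The RC *who smiled* is an island, but *every sonata* is not inside it — it is the matrix object, a clausemate of *a few witnesses*.
QR within a single clause is free, so the lower quantifier may take scope over the higher one.

Yes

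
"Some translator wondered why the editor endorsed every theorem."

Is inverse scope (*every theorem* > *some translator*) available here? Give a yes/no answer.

The target quantifier *every theorem* is part of the embedded question *why the editor endorsed every theorem*.
The wh-island constraint blocks QR out of an embedded interrogative.
Hence only narrow scope for *every theorem* (under *some translator*) survives.

No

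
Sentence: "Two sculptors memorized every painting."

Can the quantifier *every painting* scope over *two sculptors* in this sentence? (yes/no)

*every painting* and *two sculptors* are in the same minimal clause.
With no island boundary between them, the object can take inverse scope over the subject via ordinary QR within the clause.
So *every painting* > *two sculptors* is among the available readings.

Yes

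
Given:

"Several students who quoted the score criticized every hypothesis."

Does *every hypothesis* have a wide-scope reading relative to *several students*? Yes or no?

Yes

*every hypothesis* is a matrix argument; only *several students* is modified by the relative clause *who quoted the score*, so the RC island is irrelevant to the target quantifier.
No island intervenes, so both surface and inverse scope are derivable.
So *every hypothesis* > *several students* is among the available readings.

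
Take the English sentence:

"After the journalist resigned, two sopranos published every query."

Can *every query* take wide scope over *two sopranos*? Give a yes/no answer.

Yes

Although there is an adjunct clause, *every query* is in the main clause, not inside the adjunct.
Since no island is crossed, the inverse ordering is licensed alongside surface scope.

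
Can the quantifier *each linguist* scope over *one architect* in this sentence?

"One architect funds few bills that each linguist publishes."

*each linguist* sits inside the relative clause *that each linguist publishes* modifying *few bills*.
QR out of a relative clause is ruled out by the relative-clause island constraint.
There is no licit LF on which *each linguist* c-commands *one architect*.
(Only the surface reading survives: one fixed architect with respect to all the relevant linguists.)

No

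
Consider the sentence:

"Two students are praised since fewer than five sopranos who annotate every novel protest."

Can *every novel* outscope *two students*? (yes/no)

No

*every novel* is embedded in the relative clause *who annotate every novel*, which is itself inside the adjunct *since fewer than five sopranos who annotate every novel protest*.
Both the relative clause and the enclosing adjunct are scope islands; QR cannot cross either.
The inverse ordering *every novel* > *two students* is therefore underivable.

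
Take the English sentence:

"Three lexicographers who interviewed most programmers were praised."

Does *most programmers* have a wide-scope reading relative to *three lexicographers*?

No

Structurally, *most programmers* is inside the relative clause *who interviewed most programmers*.
QR out of a relative clause is ruled out by the relative-clause island constraint.
*most programmers* is confined to the island and cannot take scope over *three lexicographers*.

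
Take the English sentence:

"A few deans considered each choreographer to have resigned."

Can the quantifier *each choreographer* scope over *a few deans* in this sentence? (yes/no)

*each choreographer* is the subject of an ECM infinitive — the infinitival complement of an ECM verb is not a scope island, so *each choreographer* can raise into the matrix clause.
Nothing blocks QR of the lower DP to a position above the higher one, so inverse scope is available.

Yes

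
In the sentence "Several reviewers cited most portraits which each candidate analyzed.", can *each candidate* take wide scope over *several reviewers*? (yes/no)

*each candidate* sits inside the relative clause *which each candidate analyzed* modifying *most portraits*.
Relative clauses block scope extraction: QR cannot target a position outside the modified NP.
*each candidate* > *several reviewers* would require crossing that boundary, which is illicit.

No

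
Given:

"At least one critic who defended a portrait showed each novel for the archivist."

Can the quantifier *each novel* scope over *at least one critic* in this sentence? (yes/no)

*each novel* sits in the matrix clause, not in the relative clause on *at least one critic*.
No island intervenes, so both surface and inverse scope are derivable.
So *each novel* > *at least one critic* is among the available readings.

Yes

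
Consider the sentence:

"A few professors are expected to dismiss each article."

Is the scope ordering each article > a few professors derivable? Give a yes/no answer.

The matrix predicate is a raising verb, whose infinitival complement is not a scope island — *each article* can QR into the matrix clause.
Ordinary QR to a clause-peripheral position gives the wide-scope LF for the lower DP.

Yes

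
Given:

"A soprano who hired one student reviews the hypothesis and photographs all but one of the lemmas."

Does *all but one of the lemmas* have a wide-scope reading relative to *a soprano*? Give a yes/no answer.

No

The target quantifier *all but one of the lemmas* is part of one conjunct of the coordinate structure (*photographs all but one of the lemmas*).
Coordinate structures are islands for non-across-the-board movement, QR included.
*all but one of the lemmas* > *a soprano* would require crossing that boundary, which is illicit.
(Only the surface reading survives: one fixed soprano with respect to all the relevant lemmas.)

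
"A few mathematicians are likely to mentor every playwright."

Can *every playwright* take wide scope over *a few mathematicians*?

Yes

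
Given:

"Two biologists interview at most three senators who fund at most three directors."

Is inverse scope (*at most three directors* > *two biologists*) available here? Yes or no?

No

The target quantifier *at most three directors* is part of the relative clause *who fund at most three directors* modifying *at most three senators*.
Relative clauses are scope islands: a quantifier cannot QR out of a relative clause to take scope in the matrix clause.
*at most three directors* is confined to the island and cannot take scope over *two biologists*.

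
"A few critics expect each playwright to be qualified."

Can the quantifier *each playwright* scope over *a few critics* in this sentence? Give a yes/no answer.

ECM infinitives lack a CP barrier, so *each playwright* can QR over the matrix subject *a few critics*.
Nothing blocks QR of the lower DP to a position above the higher one, so inverse scope is available.

Yes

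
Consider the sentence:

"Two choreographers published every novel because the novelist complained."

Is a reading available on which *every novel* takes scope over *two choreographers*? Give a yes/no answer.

*every novel* is a matrix argument; the adjunct is an island but the target quantifier is outside it.
Ordinary QR to a clause-peripheral position gives the wide-scope LF for the lower DP.
The sentence is scopally ambiguous between *two choreographers* > *every novel* and *every novel* > *two choreographers*.

Yes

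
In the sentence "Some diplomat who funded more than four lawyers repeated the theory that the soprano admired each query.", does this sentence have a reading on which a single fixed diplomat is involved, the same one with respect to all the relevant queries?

Yes

The described interpretation is the *some diplomat* > *each query* scoping.
Nothing needs to raise for *some diplomat* > *each query*, so no island constraint is at stake.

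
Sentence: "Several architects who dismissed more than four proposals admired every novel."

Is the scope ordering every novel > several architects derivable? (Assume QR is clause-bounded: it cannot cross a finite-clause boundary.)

*every novel* sits in the matrix clause, not in the relative clause on *several architects*.
Since no island is crossed, the inverse ordering is licensed alongside surface scope.

Yes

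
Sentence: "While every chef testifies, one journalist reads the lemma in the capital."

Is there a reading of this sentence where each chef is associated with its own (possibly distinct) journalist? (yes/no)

This is the *every chef* > *one journalist* reading.
*every chef* sits inside the adjunct clause *while every chef testifies*.
Scope out of an adjunct clause is unavailable: QR respects the adjunct-island constraint.
*every chef* > *one journalist* would require crossing that boundary, which is illicit.

No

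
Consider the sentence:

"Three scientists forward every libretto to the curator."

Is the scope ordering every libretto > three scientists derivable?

Yes

*three scientists* and *every libretto* are co-arguments of the matrix verb, with nothing but a clause-internal boundary between them.
QR within a single clause is free, so the lower quantifier may take scope over the higher one.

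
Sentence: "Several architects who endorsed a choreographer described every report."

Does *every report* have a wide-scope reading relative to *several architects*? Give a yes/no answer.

Yes

*every report* sits in the matrix clause, not in the relative clause on *several architects*.
Since no island is crossed, the inverse ordering is licensed alongside surface scope.
So *every report* > *several architects* is among the available readings.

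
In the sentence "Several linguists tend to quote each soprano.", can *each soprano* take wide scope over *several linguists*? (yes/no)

Yes

The matrix predicate is a raising verb, whose infinitival complement is not a scope island — *each soprano* can QR into the matrix clause.
With no island boundary between them, the object can take inverse scope over the subject via ordinary QR within the clause.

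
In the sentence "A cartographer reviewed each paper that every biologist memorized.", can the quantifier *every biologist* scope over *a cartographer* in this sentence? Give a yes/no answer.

No

The target quantifier *every biologist* is part of the relative clause *that every biologist memorized* modifying *each paper*.
Quantifiers inside a relative clause are trapped there; the RC boundary blocks QR.
The inverse ordering *every biologist* > *a cartographer* is therefore underivable.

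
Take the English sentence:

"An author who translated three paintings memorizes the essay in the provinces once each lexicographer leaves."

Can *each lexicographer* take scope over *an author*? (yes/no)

No

Structurally, *each lexicographer* is inside the adjunct clause *once each lexicographer leaves*.
Scope out of an adjunct clause is unavailable: QR respects the adjunct-island constraint.
So the wide-scope reading for *each lexicographer* is blocked.
(Only the surface reading survives: one fixed author with respect to all the relevant lexicographers.)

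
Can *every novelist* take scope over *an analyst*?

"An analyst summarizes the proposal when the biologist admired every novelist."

No

*every novelist* is embedded in the adjunct clause *when the biologist admired every novelist*.
The adjunct-island constraint bars QR out of an adverbial clause.
So *every novelist* cannot raise to a position above *an analyst*.
(Only the surface reading survives: one fixed analyst with respect to all the relevant novelists.)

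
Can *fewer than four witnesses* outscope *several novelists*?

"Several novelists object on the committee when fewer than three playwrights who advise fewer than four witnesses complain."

The target quantifier *fewer than four witnesses* is part of the relative clause *who advise fewer than four witnesses*, which is itself inside the adjunct *when fewer than three playwrights who advise fewer than four witnesses complain*.
Both the relative clause and the enclosing adjunct are scope islands; QR cannot cross either.
*fewer than four witnesses* > *several novelists* would require crossing that boundary, which is illicit.

No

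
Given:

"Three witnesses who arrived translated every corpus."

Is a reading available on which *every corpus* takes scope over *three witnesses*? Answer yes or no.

Yes

*every corpus* sits in the matrix clause, not in the relative clause on *three witnesses*.
No island intervenes, so both surface and inverse scope are derivable.
The sentence is scopally ambiguous between *three witnesses* > *every corpus* and *every corpus* > *three witnesses*.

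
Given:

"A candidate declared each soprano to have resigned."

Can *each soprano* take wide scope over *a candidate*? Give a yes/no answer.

Yes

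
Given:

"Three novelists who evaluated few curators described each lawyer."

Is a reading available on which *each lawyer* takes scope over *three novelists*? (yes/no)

*each lawyer* is a matrix argument; only *three novelists* is modified by the relative clause *who evaluated few curators*, so the RC island is irrelevant to the target quantifier.
Since no island is crossed, the inverse ordering is licensed alongside surface scope.

Yes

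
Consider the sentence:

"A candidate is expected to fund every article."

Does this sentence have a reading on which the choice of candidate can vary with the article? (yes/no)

The described interpretation is the *every article* > *a candidate* scoping.
*every article* is the object of the infinitival complement of a raising predicate; raising infinitives are transparent for QR, so the two DPs are in effect clausemates.
With no island boundary between them, the object can take inverse scope over the subject via ordinary QR within the clause.

Yes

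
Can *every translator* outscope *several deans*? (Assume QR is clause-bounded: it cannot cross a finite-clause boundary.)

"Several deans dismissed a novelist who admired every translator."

No

The target quantifier *every translator* is part of the relative clause *who admired every translator* modifying *a novelist*.
Relative clauses block scope extraction: QR cannot target a position outside the modified NP.
So *every translator* cannot raise high enough to outscope *several deans*; only the surface ordering *several deans* > *every translator* is available.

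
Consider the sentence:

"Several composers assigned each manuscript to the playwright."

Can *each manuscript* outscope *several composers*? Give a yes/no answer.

Yes

*each manuscript* is the matrix object and *several composers* the matrix subject; the two are clausemates.
Nothing blocks QR of the lower DP to a position above the higher one, so inverse scope is available.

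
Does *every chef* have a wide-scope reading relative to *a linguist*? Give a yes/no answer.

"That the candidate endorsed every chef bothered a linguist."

The DP *every chef* is contained in the sentential subject *that the candidate endorsed every chef*.
Sentential subjects are islands: a quantifier inside the subject clause cannot raise over the matrix predicate.
So the wide-scope reading for *every chef* is blocked.

No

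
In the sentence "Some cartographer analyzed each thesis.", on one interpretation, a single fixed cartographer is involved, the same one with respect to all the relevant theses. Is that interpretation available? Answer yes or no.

Yes

This is the *some cartographer* > *each thesis* reading.
Nothing needs to raise for *some cartographer* > *each thesis*, so no island constraint is at stake.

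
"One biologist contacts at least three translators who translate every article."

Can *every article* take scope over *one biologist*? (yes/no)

The DP *every article* is contained in the relative clause *who translate every article* modifying *at least three translators*.
Quantifiers inside a relative clause are trapped there; the RC boundary blocks QR.
*every article* is confined to the island and cannot take scope over *one biologist*.

No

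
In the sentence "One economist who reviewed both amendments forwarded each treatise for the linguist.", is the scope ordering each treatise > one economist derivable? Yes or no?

*each treatise* is a matrix argument; only *one economist* is modified by the relative clause *who reviewed both amendments*, so the RC island is irrelevant to the target quantifier.
With no island boundary between them, the object can take inverse scope over the subject via ordinary QR within the clause.

Yes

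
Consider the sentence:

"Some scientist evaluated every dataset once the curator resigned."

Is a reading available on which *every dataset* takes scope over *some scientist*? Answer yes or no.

Yes

The adjunct island is irrelevant here — *every dataset* and *some scientist* are both in the matrix clause.
With no island boundary between them, the object can take inverse scope over the subject via ordinary QR within the clause.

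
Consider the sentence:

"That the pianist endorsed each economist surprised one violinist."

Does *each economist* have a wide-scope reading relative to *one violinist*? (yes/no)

No

The target quantifier *each economist* is part of the sentential subject *that the pianist endorsed each economist*.
Sentential subjects are islands: a quantifier inside the subject clause cannot raise over the matrix predicate.
So the wide-scope reading for *each economist* is blocked.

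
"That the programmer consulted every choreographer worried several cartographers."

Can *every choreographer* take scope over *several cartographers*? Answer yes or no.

The DP *every choreographer* is contained in the sentential subject *that the programmer consulted every choreographer*.
Clausal subjects are scope islands; QR from inside the subject into the matrix is barred.
There is no licit LF on which *every choreographer* c-commands *several cartographers*.

No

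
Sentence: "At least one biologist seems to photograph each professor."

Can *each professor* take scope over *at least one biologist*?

Yes

*each professor* is inside a raising infinitive, which is transparent to QR (no CP barrier), so it behaves as a matrix argument.
QR within a single clause is free, so the lower quantifier may take scope over the higher one.
Both orderings are possible: *at least one biologist* > *each professor* and *each professor* > *at least one biologist*.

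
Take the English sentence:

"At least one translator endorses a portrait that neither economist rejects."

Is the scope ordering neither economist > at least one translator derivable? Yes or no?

No

*neither economist* is embedded in the relative clause *that neither economist rejects* modifying *a portrait*.
Relative clauses block scope extraction: QR cannot target a position outside the modified NP.
So the wide-scope reading for *neither economist* is blocked.
(Only the surface reading survives: one fixed translator with respect to all the relevant economists.)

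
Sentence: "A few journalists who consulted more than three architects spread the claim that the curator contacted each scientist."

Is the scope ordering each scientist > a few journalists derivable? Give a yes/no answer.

No

The DP *each scientist* is contained in the complex NP *the claim that the curator contacted each scientist*.
Noun-complement clauses are scope islands (the Complex NP Constraint): a quantifier inside one cannot scope into the matrix.
So *each scientist* cannot raise to a position above *a few journalists*.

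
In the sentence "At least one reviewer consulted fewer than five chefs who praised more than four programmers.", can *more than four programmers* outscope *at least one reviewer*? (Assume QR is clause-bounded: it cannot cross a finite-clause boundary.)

No

The DP *more than four programmers* is contained in the relative clause *who praised more than four programmers* modifying *fewer than five chefs*.
Relative clauses block scope extraction: QR cannot target a position outside the modified NP.
*more than four programmers* is confined to the island and cannot take scope over *at least one reviewer*.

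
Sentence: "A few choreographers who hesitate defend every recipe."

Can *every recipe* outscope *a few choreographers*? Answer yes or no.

The relative clause *who hesitate* modifies *a few choreographers*, but *every recipe* is not inside that relative clause — it is an argument of the matrix verb.
Nothing blocks QR of the lower DP to a position above the higher one, so inverse scope is available.

Yes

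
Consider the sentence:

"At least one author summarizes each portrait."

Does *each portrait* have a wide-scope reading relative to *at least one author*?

Both DPs are arguments of the same predicate; there is no clause or island boundary between them.
No island intervenes, so both surface and inverse scope are derivable.

Yes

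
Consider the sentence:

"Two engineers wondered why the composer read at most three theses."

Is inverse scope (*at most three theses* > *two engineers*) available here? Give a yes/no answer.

No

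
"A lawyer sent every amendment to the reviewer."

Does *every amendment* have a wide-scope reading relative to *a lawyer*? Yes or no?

*every amendment* is the matrix object and *a lawyer* the matrix subject; the two are clausemates.
No island intervenes, so both surface and inverse scope are derivable.

Yes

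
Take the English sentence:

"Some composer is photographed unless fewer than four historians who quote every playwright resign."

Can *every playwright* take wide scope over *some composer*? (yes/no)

No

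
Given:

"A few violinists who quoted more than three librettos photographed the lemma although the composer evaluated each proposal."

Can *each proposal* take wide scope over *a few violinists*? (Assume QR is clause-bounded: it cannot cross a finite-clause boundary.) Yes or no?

The target quantifier *each proposal* is part of the adjunct clause *although the composer evaluated each proposal*.
Adjuncts are opaque for quantifier raising; a quantifier in an adjunct stays inside it.
So *each proposal* cannot raise to a position above *a few violinists*.

No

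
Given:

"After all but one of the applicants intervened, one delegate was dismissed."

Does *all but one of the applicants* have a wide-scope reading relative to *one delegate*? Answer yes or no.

No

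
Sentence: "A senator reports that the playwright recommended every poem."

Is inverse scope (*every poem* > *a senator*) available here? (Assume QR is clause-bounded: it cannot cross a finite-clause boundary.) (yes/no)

No

*every poem* is embedded in the finite complement clause *that the playwright recommended every poem*.
Finite CP is the ceiling for QR here, by assumption.
The inverse ordering *every poem* > *a senator* is therefore underivable.
(Only the surface reading survives: one fixed senator with respect to all the relevant poems.)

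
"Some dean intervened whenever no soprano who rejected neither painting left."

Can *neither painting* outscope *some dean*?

No

Structurally, *neither painting* is inside the relative clause *who rejected neither painting*, which is itself inside the adjunct *whenever no soprano who rejected neither painting left*.
Nested islands: the RC island is itself inside an adjunct island, so wide scope is doubly excluded.
So the wide-scope reading for *neither painting* is blocked.
(Only the surface reading survives: one fixed dean with respect to all the relevant paintings.)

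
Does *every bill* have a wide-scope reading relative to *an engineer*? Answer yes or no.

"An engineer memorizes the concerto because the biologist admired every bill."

*every bill* sits inside the adjunct clause *because the biologist admired every bill*.
Scope out of an adjunct clause is unavailable: QR respects the adjunct-island constraint.
There is no licit LF on which *every bill* c-commands *an engineer*.

No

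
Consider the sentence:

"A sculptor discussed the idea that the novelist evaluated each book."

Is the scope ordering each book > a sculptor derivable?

*each book* occurs within the complex NP *the idea that the novelist evaluated each book*.
A that-clause complement to a noun is an island; QR cannot cross the NP boundary.
*each book* > *a sculptor* would require crossing that boundary, which is illicit.

No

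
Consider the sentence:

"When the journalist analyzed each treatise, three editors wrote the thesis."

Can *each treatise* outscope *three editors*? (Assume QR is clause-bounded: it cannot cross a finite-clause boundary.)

No

The DP *each treatise* is contained in the adjunct clause *when the journalist analyzed each treatise*.
The adjunct-island constraint bars QR out of an adverbial clause.
*each treatise* > *three editors* would require crossing that boundary, which is illicit.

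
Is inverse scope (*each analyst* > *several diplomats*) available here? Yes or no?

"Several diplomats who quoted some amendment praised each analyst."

*each analyst* is a matrix argument; only *several diplomats* is modified by the relative clause *who quoted some amendment*, so the RC island is irrelevant to the target quantifier.
Ordinary QR to a clause-peripheral position gives the wide-scope LF for the lower DP.

Yes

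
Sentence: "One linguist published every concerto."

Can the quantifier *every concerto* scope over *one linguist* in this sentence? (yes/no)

*one linguist* and *every concerto* are co-arguments of the matrix verb, with nothing but a clause-internal boundary between them.
Since no island is crossed, the inverse ordering is licensed alongside surface scope.

Yes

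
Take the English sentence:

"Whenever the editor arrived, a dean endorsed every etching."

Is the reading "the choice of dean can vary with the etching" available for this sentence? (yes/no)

Yes

The paraphrase describes the scope ordering *every etching* > *a dean*.
The adjunct clause does not contain *every etching*, which is the matrix object.
No island intervenes, so both surface and inverse scope are derivable.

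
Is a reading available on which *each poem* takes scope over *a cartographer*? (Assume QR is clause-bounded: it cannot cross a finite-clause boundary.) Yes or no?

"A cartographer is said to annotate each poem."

Yes

Infinitival complements of raising predicates do not block QR; *each poem* and *a cartographer* are effectively clausemates.
Nothing blocks QR of the lower DP to a position above the higher one, so inverse scope is available.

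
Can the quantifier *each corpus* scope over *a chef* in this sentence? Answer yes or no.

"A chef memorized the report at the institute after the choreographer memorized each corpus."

No

Structurally, *each corpus* is inside the adjunct clause *after the choreographer memorized each corpus*.
Adjunct clauses are scope islands: a quantifier inside an adjunct cannot raise into the matrix clause.
So *each corpus* cannot raise to a position above *a chef*.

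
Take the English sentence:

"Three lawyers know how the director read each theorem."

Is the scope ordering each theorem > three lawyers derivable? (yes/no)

*each theorem* occurs within the embedded question *how the director read each theorem*.
QR across an interrogative CP boundary is ruled out as a wh-island violation.
So the wide-scope reading for *each theorem* is blocked.

No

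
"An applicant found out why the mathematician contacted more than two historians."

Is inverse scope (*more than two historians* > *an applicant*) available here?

No

Structurally, *more than two historians* is inside the embedded question *why the mathematician contacted more than two historians*.
Embedded questions are wh-islands: a quantifier inside an indirect question cannot QR into the matrix clause.
So *more than two historians* cannot raise high enough to outscope *an applicant*; only the surface ordering *an applicant* > *more than two historians* is available.
(Only the surface reading survives: one fixed applicant with respect to all the relevant historians.)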